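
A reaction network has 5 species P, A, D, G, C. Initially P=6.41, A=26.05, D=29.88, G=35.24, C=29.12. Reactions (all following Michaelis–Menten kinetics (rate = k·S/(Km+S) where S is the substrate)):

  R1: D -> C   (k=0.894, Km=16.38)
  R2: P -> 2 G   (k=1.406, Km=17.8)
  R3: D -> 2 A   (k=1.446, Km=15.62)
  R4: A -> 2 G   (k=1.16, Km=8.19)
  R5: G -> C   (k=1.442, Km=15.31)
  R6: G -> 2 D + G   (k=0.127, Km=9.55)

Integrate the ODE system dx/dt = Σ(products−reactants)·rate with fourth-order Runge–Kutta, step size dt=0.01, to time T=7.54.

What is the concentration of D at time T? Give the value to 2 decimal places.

RK4 with dt=0.01: 754 steps to T=7.54. Trajectory (selected grid times):
t=0.00: P=6.41 A=26.05 D=29.88 G=35.24 C=29.12
t=0.84: P=6.10 A=26.89 D=28.77 G=36.49 C=30.45
t=1.68: P=5.81 A=27.71 D=27.69 G=37.73 C=31.78
t=2.51: P=5.53 A=28.48 D=26.63 G=38.93 C=33.10
t=3.35: P=5.25 A=29.24 D=25.58 G=40.12 C=34.44
t=4.19: P=4.99 A=29.98 D=24.55 G=41.29 C=35.77
t=5.03: P=4.73 A=30.68 D=23.54 G=42.45 C=37.10
t=5.86: P=4.49 A=31.35 D=22.57 G=43.57 C=38.42
t=6.70: P=4.26 A=32.00 D=21.60 G=44.68 C=39.75
t=7.54: P=4.04 A=32.62 D=20.65 G=45.78 C=41.08
Read off D at T=7.54: 20.65

D at T = 20.65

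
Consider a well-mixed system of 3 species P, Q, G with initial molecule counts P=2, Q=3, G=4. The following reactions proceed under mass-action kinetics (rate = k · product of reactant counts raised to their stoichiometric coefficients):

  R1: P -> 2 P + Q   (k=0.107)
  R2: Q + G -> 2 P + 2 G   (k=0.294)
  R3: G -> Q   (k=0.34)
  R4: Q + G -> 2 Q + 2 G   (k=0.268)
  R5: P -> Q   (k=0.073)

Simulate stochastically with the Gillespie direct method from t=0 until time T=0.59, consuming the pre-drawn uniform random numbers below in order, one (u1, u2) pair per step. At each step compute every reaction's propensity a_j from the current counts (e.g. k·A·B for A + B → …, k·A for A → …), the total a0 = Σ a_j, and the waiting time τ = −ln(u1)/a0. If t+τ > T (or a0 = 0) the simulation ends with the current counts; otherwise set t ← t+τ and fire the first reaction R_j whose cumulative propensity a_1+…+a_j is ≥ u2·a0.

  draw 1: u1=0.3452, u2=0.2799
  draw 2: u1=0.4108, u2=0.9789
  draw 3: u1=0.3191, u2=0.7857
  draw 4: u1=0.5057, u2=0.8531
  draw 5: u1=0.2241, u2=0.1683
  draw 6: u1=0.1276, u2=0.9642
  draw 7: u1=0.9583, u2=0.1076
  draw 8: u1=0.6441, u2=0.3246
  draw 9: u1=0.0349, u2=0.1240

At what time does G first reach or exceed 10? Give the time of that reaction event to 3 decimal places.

t=0.000: P=2 Q=3 G=4
Draw 1: a1=0.214, a2=3.528, a3=1.360, a4=3.216, a5=0.146, a0=8.464; τ=−ln(0.3452)/8.464=0.126 → t=0.126; u2·a0=0.2799·8.464=2.369; a1=0.214 < 2.369 ≤ a1+a2=3.742 → R2 fires; P=4 Q=2 G=5
Draw 2: a1=0.428, a2=2.940, a3=1.700, a4=2.680, a5=0.292, a0=8.040; τ=−ln(0.4108)/8.040=0.111 → t=0.236; u2·a0=0.9789·8.040=7.870; a1+…+a4=7.748 < 7.870 ≤ a1+…+a5=8.040 → R5 fires; P=3 Q=3 G=5
Draw 3: a1=0.321, a2=4.410, a3=1.700, a4=4.020, a5=0.219, a0=10.670; τ=−ln(0.3191)/10.670=0.107 → t=0.343; u2·a0=0.7857·10.670=8.383; a1+…+a3=6.431 < 8.383 ≤ a1+…+a4=10.451 → R4 fires; P=3 Q=4 G=6
Draw 4: a1=0.321, a2=7.056, a3=2.040, a4=6.432, a5=0.219, a0=16.068; τ=−ln(0.5057)/16.068=0.042 → t=0.386; u2·a0=0.8531·16.068=13.708; a1+…+a3=9.417 < 13.708 ≤ a1+…+a4=15.849 → R4 fires; P=3 Q=5 G=7
Draw 5: a1=0.321, a2=10.290, a3=2.380, a4=9.380, a5=0.219, a0=22.590; τ=−ln(0.2241)/22.590=0.066 → t=0.452; u2·a0=0.1683·22.590=3.802; a1=0.321 < 3.802 ≤ a1+a2=10.611 → R2 fires; P=5 Q=4 G=8
Draw 6: a1=0.535, a2=9.408, a3=2.720, a4=8.576, a5=0.365, a0=21.604; τ=−ln(0.1276)/21.604=0.095 → t=0.547; u2·a0=0.9642·21.604=20.831; a1+…+a3=12.663 < 20.831 ≤ a1+…+a4=21.239 → R4 fires; P=5 Q=5 G=9
Draw 7: a1=0.535, a2=13.230, a3=3.060, a4=12.060, a5=0.365, a0=29.250; τ=−ln(0.9583)/29.250=0.001 → t=0.549; u2·a0=0.1076·29.250=3.147; a1=0.535 < 3.147 ≤ a1+a2=13.765 → R2 fires; P=7 Q=4 G=10
Draw 8: a1=0.749, a2=11.760, a3=3.400, a4=10.720, a5=0.511, a0=27.140; τ=−ln(0.6441)/27.140=0.016 → t=0.565; u2·a0=0.3246·27.140=8.810; a1=0.749 < 8.810 ≤ a1+a2=12.509 → R2 fires; P=9 Q=3 G=11
Draw 9: a1=0.963, a2=9.702, a3=3.740, a4=8.844, a5=0.657, a0=23.906; τ=−ln(0.0349)/23.906=0.140 → t=0.705 > T=0.59: stop.
G first becomes ≥ 10 when it reaches 10 at the event at t=0.549.

Threshold first reached at t = 0.549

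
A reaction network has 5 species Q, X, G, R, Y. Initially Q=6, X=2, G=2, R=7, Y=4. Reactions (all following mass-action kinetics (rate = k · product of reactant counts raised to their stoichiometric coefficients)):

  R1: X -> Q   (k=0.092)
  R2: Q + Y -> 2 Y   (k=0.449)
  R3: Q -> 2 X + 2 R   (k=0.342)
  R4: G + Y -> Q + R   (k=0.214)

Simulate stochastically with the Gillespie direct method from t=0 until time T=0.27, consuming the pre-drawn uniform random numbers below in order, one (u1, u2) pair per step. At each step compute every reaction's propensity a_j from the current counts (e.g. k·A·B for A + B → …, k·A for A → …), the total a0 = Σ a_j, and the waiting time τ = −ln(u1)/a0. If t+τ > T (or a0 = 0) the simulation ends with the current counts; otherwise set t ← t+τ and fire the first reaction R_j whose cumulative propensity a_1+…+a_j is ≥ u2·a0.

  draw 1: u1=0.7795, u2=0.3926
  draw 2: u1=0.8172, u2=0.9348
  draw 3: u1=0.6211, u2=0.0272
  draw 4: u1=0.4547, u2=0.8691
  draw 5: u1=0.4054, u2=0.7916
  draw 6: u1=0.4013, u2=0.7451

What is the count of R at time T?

t=0.000: Q=6 X=2 G=2 R=7 Y=4
Draw 1: a1=0.184, a2=10.776, a3=2.052, a4=1.712, a0=14.724; τ=−ln(0.7795)/14.724=0.017 → t=0.017; u2·a0=0.3926·14.724=5.781; a1=0.184 < 5.781 ≤ a1+a2=10.960 → R2 fires; Q=5 X=2 G=2 R=7 Y=5
Draw 2: a1=0.184, a2=11.225, a3=1.710, a4=2.140, a0=15.259; τ=−ln(0.8172)/15.259=0.013 → t=0.030; u2·a0=0.9348·15.259=14.264; a1+…+a3=13.119 < 14.264 ≤ a1+…+a4=15.259 → R4 fires; Q=6 X=2 G=1 R=8 Y=4
Draw 3: a1=0.184, a2=10.776, a3=2.052, a4=0.856, a0=13.868; τ=−ln(0.6211)/13.868=0.034 → t=0.064; u2·a0=0.0272·13.868=0.377; a1=0.184 < 0.377 ≤ a1+a2=10.960 → R2 fires; Q=5 X=2 G=1 R=8 Y=5
Draw 4: a1=0.184, a2=11.225, a3=1.710, a4=1.070, a0=14.189; τ=−ln(0.4547)/14.189=0.056 → t=0.120; u2·a0=0.8691·14.189=12.332; a1+a2=11.409 < 12.332 ≤ a1+…+a3=13.119 → R3 fires; Q=4 X=4 G=1 R=10 Y=5
Draw 5: a1=0.368, a2=8.980, a3=1.368, a4=1.070, a0=11.786; τ=−ln(0.4054)/11.786=0.077 → t=0.197; u2·a0=0.7916·11.786=9.330; a1=0.368 < 9.330 ≤ a1+a2=9.348 → R2 fires; Q=3 X=4 G=1 R=10 Y=6
Draw 6: a1=0.368, a2=8.082, a3=1.026, a4=1.284, a0=10.760; τ=−ln(0.4013)/10.760=0.085 → t=0.281 > T=0.27: stop.
Read off R at T=0.27: 10

R at T = 10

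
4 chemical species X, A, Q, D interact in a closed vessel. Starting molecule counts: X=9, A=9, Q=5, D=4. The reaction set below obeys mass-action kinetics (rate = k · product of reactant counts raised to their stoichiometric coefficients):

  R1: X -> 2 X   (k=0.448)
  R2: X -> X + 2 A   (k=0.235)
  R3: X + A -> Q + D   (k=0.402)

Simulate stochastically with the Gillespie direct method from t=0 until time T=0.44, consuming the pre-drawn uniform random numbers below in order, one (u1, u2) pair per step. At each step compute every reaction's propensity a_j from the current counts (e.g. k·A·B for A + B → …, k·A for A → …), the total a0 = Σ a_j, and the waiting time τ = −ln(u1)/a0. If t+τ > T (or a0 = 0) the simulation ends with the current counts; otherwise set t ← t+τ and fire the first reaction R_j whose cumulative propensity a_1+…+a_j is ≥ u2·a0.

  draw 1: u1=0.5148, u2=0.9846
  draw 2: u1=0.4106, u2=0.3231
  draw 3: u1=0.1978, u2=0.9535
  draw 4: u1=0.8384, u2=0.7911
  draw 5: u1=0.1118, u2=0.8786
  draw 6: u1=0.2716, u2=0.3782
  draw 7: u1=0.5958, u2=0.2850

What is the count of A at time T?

t=0.000: X=9 A=9 Q=5 D=4
Draw 1: a1=4.032, a2=2.115, a3=32.562, a0=38.709; τ=−ln(0.5148)/38.709=0.017 → t=0.017; u2·a0=0.9846·38.709=38.113; a1+a2=6.147 < 38.113 ≤ a1+…+a3=38.709 → R3 fires; X=8 A=8 Q=6 D=5
Draw 2: a1=3.584, a2=1.880, a3=25.728, a0=31.192; τ=−ln(0.4106)/31.192=0.029 → t=0.046; u2·a0=0.3231·31.192=10.078; a1+a2=5.464 < 10.078 ≤ a1+…+a3=31.192 → R3 fires; X=7 A=7 Q=7 D=6
Draw 3: a1=3.136, a2=1.645, a3=19.698, a0=24.479; τ=−ln(0.1978)/24.479=0.066 → t=0.112; u2·a0=0.9535·24.479=23.341; a1+a2=4.781 < 23.341 ≤ a1+…+a3=24.479 → R3 fires; X=6 A=6 Q=8 D=7
Draw 4: a1=2.688, a2=1.410, a3=14.472, a0=18.570; τ=−ln(0.8384)/18.570=0.009 → t=0.121; u2·a0=0.7911·18.570=14.691; a1+a2=4.098 < 14.691 ≤ a1+…+a3=18.570 → R3 fires; X=5 A=5 Q=9 D=8
Draw 5: a1=2.240, a2=1.175, a3=10.050, a0=13.465; τ=−ln(0.1118)/13.465=0.163 → t=0.284; u2·a0=0.8786·13.465=11.830; a1+a2=3.415 < 11.830 ≤ a1+…+a3=13.465 → R3 fires; X=4 A=4 Q=10 D=9
Draw 6: a1=1.792, a2=0.940, a3=6.432, a0=9.164; τ=−ln(0.2716)/9.164=0.142 → t=0.426; u2·a0=0.3782·9.164=3.466; a1+a2=2.732 < 3.466 ≤ a1+…+a3=9.164 → R3 fires; X=3 A=3 Q=11 D=10
Draw 7: a1=1.344, a2=0.705, a3=3.618, a0=5.667; τ=−ln(0.5958)/5.667=0.091 → t=0.518 > T=0.44: stop.
Read off A at T=0.44: 3

A at T = 3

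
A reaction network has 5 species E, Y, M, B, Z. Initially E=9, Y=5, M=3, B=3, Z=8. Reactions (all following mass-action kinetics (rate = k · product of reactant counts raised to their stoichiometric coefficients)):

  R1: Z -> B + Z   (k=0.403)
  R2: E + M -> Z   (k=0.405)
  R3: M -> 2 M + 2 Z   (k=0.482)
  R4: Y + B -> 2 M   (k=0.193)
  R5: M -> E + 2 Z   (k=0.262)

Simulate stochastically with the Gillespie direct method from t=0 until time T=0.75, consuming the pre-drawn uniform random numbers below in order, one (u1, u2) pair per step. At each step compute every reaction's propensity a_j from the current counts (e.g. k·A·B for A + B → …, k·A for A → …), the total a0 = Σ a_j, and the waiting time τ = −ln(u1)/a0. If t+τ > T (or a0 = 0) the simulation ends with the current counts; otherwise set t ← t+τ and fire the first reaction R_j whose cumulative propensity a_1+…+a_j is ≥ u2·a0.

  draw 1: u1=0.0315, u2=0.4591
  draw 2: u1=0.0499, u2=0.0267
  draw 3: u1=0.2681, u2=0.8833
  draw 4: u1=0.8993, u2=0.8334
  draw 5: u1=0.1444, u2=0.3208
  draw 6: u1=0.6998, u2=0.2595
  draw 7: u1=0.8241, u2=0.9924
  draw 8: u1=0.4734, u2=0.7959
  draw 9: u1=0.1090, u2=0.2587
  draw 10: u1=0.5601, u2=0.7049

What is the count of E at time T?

t=0.000: E=9 Y=5 M=3 B=3 Z=8
Draw 1: a1=3.224, a2=10.935, a3=1.446, a4=2.895, a5=0.786, a0=19.286; τ=−ln(0.0315)/19.286=0.179 → t=0.179; u2·a0=0.4591·19.286=8.854; a1=3.224 < 8.854 ≤ a1+a2=14.159 → R2 fires; E=8 Y=5 M=2 B=3 Z=9
Draw 2: a1=3.627, a2=6.480, a3=0.964, a4=2.895, a5=0.524, a0=14.490; τ=−ln(0.0499)/14.490=0.207 → t=0.386; u2·a0=0.0267·14.490=0.387 ≤ a1=3.627 → R1 fires; E=8 Y=5 M=2 B=4 Z=9
Draw 3: a1=3.627, a2=6.480, a3=0.964, a4=3.860, a5=0.524, a0=15.455; τ=−ln(0.2681)/15.455=0.085 → t=0.471; u2·a0=0.8833·15.455=13.651; a1+…+a3=11.071 < 13.651 ≤ a1+…+a4=14.931 → R4 fires; E=8 Y=4 M=4 B=3 Z=9
Draw 4: a1=3.627, a2=12.960, a3=1.928, a4=2.316, a5=1.048, a0=21.879; τ=−ln(0.8993)/21.879=0.005 → t=0.476; u2·a0=0.8334·21.879=18.234; a1+a2=16.587 < 18.234 ≤ a1+…+a3=18.515 → R3 fires; E=8 Y=4 M=5 B=3 Z=11
Draw 5: a1=4.433, a2=16.200, a3=2.410, a4=2.316, a5=1.310, a0=26.669; τ=−ln(0.1444)/26.669=0.073 → t=0.549; u2·a0=0.3208·26.669=8.555; a1=4.433 < 8.555 ≤ a1+a2=20.633 → R2 fires; E=7 Y=4 M=4 B=3 Z=12
Draw 6: a1=4.836, a2=11.340, a3=1.928, a4=2.316, a5=1.048, a0=21.468; τ=−ln(0.6998)/21.468=0.017 → t=0.565; u2·a0=0.2595·21.468=5.571; a1=4.836 < 5.571 ≤ a1+a2=16.176 → R2 fires; E=6 Y=4 M=3 B=3 Z=13
Draw 7: a1=5.239, a2=7.290, a3=1.446, a4=2.316, a5=0.786, a0=17.077; τ=−ln(0.8241)/17.077=0.011 → t=0.577; u2·a0=0.9924·17.077=16.947; a1+…+a4=16.291 < 16.947 ≤ a1+…+a5=17.077 → R5 fires; E=7 Y=4 M=2 B=3 Z=15
Draw 8: a1=6.045, a2=5.670, a3=0.964, a4=2.316, a5=0.524, a0=15.519; τ=−ln(0.4734)/15.519=0.048 → t=0.625; u2·a0=0.7959·15.519=12.352; a1+a2=11.715 < 12.352 ≤ a1+…+a3=12.679 → R3 fires; E=7 Y=4 M=3 B=3 Z=17
Draw 9: a1=6.851, a2=8.505, a3=1.446, a4=2.316, a5=0.786, a0=19.904; τ=−ln(0.1090)/19.904=0.111 → t=0.736; u2·a0=0.2587·19.904=5.149 ≤ a1=6.851 → R1 fires; E=7 Y=4 M=3 B=4 Z=17
Draw 10: a1=6.851, a2=8.505, a3=1.446, a4=3.088, a5=0.786, a0=20.676; τ=−ln(0.5601)/20.676=0.028 → t=0.764 > T=0.75: stop.
Read off E at T=0.75: 7

E at T = 7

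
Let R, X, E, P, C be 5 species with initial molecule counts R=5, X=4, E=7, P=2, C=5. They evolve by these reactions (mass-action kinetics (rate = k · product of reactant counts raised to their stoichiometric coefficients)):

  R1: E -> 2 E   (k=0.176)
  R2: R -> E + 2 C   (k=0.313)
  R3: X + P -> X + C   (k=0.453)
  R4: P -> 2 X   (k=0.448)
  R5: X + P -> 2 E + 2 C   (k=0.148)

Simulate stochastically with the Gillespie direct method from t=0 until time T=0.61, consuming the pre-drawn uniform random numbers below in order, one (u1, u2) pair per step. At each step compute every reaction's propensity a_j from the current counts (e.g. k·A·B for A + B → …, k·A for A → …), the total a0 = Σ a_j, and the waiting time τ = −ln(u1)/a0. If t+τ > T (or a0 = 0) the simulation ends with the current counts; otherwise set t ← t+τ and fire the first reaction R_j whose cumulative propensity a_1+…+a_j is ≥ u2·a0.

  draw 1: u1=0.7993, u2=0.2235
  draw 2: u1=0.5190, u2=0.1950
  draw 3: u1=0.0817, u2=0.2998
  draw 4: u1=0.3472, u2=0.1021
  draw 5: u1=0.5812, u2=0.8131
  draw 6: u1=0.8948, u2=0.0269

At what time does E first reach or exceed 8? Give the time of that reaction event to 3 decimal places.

Threshold first reached at t = 0.026

t=0.000: R=5 X=4 E=7 P=2 C=5
Draw 1: a1=1.232, a2=1.565, a3=3.624, a4=0.896, a5=1.184, a0=8.501; τ=−ln(0.7993)/8.501=0.026 → t=0.026; u2·a0=0.2235·8.501=1.900; a1=1.232 < 1.900 ≤ a1+a2=2.797 → R2 fires; R=4 X=4 E=8 P=2 C=7
Draw 2: a1=1.408, a2=1.252, a3=3.624, a4=0.896, a5=1.184, a0=8.364; τ=−ln(0.5190)/8.364=0.078 → t=0.105; u2·a0=0.1950·8.364=1.631; a1=1.408 < 1.631 ≤ a1+a2=2.660 → R2 fires; R=3 X=4 E=9 P=2 C=9
Draw 3: a1=1.584, a2=0.939, a3=3.624, a4=0.896, a5=1.184, a0=8.227; τ=−ln(0.0817)/8.227=0.304 → t=0.409; u2·a0=0.2998·8.227=2.466; a1=1.584 < 2.466 ≤ a1+a2=2.523 → R2 fires; R=2 X=4 E=10 P=2 C=11
Draw 4: a1=1.760, a2=0.626, a3=3.624, a4=0.896, a5=1.184, a0=8.090; τ=−ln(0.3472)/8.090=0.131 → t=0.540; u2·a0=0.1021·8.090=0.826 ≤ a1=1.760 → R1 fires; R=2 X=4 E=11 P=2 C=11
Draw 5: a1=1.936, a2=0.626, a3=3.624, a4=0.896, a5=1.184, a0=8.266; τ=−ln(0.5812)/8.266=0.066 → t=0.606; u2·a0=0.8131·8.266=6.721; a1+…+a3=6.186 < 6.721 ≤ a1+…+a4=7.082 → R4 fires; R=2 X=6 E=11 P=1 C=11
Draw 6: a1=1.936, a2=0.626, a3=2.718, a4=0.448, a5=0.888, a0=6.616; τ=−ln(0.8948)/6.616=0.017 → t=0.622 > T=0.61: stop.
E first becomes ≥ 8 when it reaches 8 at the event at t=0.026.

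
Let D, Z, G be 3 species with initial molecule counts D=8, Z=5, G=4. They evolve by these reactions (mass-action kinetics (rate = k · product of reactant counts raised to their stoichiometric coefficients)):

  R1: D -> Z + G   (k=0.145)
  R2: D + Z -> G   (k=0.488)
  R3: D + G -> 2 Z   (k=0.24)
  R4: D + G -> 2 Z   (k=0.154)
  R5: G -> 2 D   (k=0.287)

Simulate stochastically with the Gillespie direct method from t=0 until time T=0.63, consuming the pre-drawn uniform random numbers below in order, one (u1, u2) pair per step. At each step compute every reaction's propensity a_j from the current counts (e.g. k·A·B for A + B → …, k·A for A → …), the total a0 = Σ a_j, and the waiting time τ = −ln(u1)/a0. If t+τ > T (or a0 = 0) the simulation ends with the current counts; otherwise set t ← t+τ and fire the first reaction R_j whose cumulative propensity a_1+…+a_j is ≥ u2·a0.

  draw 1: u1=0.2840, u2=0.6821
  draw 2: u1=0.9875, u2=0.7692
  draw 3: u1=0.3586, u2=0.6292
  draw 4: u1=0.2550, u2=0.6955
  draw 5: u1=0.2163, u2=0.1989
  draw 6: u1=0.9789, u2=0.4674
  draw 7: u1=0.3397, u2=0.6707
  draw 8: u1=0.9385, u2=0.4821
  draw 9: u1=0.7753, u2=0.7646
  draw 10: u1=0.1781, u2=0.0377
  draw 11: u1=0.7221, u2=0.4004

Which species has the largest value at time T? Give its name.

t=0.000: D=8 Z=5 G=4
Draw 1: a1=1.160, a2=19.520, a3=7.680, a4=4.928, a5=1.148, a0=34.436; τ=−ln(0.2840)/34.436=0.037 → t=0.037; u2·a0=0.6821·34.436=23.489; a1+a2=20.680 < 23.489 ≤ a1+…+a3=28.360 → R3 fires; D=7 Z=7 G=3
Draw 2: a1=1.015, a2=23.912, a3=5.040, a4=3.234, a5=0.861, a0=34.062; τ=−ln(0.9875)/34.062=0.000 → t=0.037; u2·a0=0.7692·34.062=26.200; a1+a2=24.927 < 26.200 ≤ a1+…+a3=29.967 → R3 fires; D=6 Z=9 G=2
Draw 3: a1=0.870, a2=26.352, a3=2.880, a4=1.848, a5=0.574, a0=32.524; τ=−ln(0.3586)/32.524=0.032 → t=0.068; u2·a0=0.6292·32.524=20.464; a1=0.870 < 20.464 ≤ a1+a2=27.222 → R2 fires; D=5 Z=8 G=3
Draw 4: a1=0.725, a2=19.520, a3=3.600, a4=2.310, a5=0.861, a0=27.016; τ=−ln(0.2550)/27.016=0.051 → t=0.119; u2·a0=0.6955·27.016=18.790; a1=0.725 < 18.790 ≤ a1+a2=20.245 → R2 fires; D=4 Z=7 G=4
Draw 5: a1=0.580, a2=13.664, a3=3.840, a4=2.464, a5=1.148, a0=21.696; τ=−ln(0.2163)/21.696=0.071 → t=0.190; u2·a0=0.1989·21.696=4.315; a1=0.580 < 4.315 ≤ a1+a2=14.244 → R2 fires; D=3 Z=6 G=5
Draw 6: a1=0.435, a2=8.784, a3=3.600, a4=2.310, a5=1.435, a0=16.564; τ=−ln(0.9789)/16.564=0.001 → t=0.191; u2·a0=0.4674·16.564=7.742; a1=0.435 < 7.742 ≤ a1+a2=9.219 → R2 fires; D=2 Z=5 G=6
Draw 7: a1=0.290, a2=4.880, a3=2.880, a4=1.848, a5=1.722, a0=11.620; τ=−ln(0.3397)/11.620=0.093 → t=0.284; u2·a0=0.6707·11.620=7.794; a1+a2=5.170 < 7.794 ≤ a1+…+a3=8.050 → R3 fires; D=1 Z=7 G=5
Draw 8: a1=0.145, a2=3.416, a3=1.200, a4=0.770, a5=1.435, a0=6.966; τ=−ln(0.9385)/6.966=0.009 → t=0.293; u2·a0=0.4821·6.966=3.358; a1=0.145 < 3.358 ≤ a1+a2=3.561 → R2 fires; D=0 Z=6 G=6
Draw 9: a1=0.000, a2=0.000, a3=0.000, a4=0.000, a5=1.722, a0=1.722; τ=−ln(0.7753)/1.722=0.148 → t=0.441; u2·a0=0.7646·1.722=1.317; a1+…+a4=0.000 < 1.317 ≤ a1+…+a5=1.722 → R5 fires; D=2 Z=6 G=5
Draw 10: a1=0.290, a2=5.856, a3=2.400, a4=1.540, a5=1.435, a0=11.521; τ=−ln(0.1781)/11.521=0.150 → t=0.590; u2·a0=0.0377·11.521=0.434; a1=0.290 < 0.434 ≤ a1+a2=6.146 → R2 fires; D=1 Z=5 G=6
Draw 11: a1=0.145, a2=2.440, a3=1.440, a4=0.924, a5=1.722, a0=6.671; τ=−ln(0.7221)/6.671=0.049 → t=0.639 > T=0.63: stop.
At T=0.63: D=1 Z=5 G=6; the largest is G.

Dominant species at T: G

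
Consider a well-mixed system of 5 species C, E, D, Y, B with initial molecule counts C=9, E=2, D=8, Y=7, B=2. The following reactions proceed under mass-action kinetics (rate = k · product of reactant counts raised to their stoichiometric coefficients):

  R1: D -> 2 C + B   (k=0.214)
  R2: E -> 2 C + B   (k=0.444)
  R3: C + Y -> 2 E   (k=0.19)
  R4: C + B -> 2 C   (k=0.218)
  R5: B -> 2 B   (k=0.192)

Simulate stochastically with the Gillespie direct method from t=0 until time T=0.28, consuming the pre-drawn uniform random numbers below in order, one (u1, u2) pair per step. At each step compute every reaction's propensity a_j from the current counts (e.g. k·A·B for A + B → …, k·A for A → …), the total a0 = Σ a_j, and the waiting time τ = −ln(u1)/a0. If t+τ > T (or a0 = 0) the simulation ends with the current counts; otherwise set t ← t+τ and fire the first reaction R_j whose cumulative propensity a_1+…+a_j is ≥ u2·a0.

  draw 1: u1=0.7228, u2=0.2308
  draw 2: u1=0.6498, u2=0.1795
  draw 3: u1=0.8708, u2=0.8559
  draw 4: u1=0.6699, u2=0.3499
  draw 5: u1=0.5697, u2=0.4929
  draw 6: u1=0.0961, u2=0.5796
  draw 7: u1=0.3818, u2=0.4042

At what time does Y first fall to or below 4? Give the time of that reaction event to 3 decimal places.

Threshold first reached at t = 0.100

t=0.000: C=9 E=2 D=8 Y=7 B=2
Draw 1: a1=1.712, a2=0.888, a3=11.970, a4=3.924, a5=0.384, a0=18.878; τ=−ln(0.7228)/18.878=0.017 → t=0.017; u2·a0=0.2308·18.878=4.357; a1+a2=2.600 < 4.357 ≤ a1+…+a3=14.570 → R3 fires; C=8 E=4 D=8 Y=6 B=2
Draw 2: a1=1.712, a2=1.776, a3=9.120, a4=3.488, a5=0.384, a0=16.480; τ=−ln(0.6498)/16.480=0.026 → t=0.043; u2·a0=0.1795·16.480=2.958; a1=1.712 < 2.958 ≤ a1+a2=3.488 → R2 fires; C=10 E=3 D=8 Y=6 B=3
Draw 3: a1=1.712, a2=1.332, a3=11.400, a4=6.540, a5=0.576, a0=21.560; τ=−ln(0.8708)/21.560=0.006 → t=0.050; u2·a0=0.8559·21.560=18.453; a1+…+a3=14.444 < 18.453 ≤ a1+…+a4=20.984 → R4 fires; C=11 E=3 D=8 Y=6 B=2
Draw 4: a1=1.712, a2=1.332, a3=12.540, a4=4.796, a5=0.384, a0=20.764; τ=−ln(0.6699)/20.764=0.019 → t=0.069; u2·a0=0.3499·20.764=7.265; a1+a2=3.044 < 7.265 ≤ a1+…+a3=15.584 → R3 fires; C=10 E=5 D=8 Y=5 B=2
Draw 5: a1=1.712, a2=2.220, a3=9.500, a4=4.360, a5=0.384, a0=18.176; τ=−ln(0.5697)/18.176=0.031 → t=0.100; u2·a0=0.4929·18.176=8.959; a1+a2=3.932 < 8.959 ≤ a1+…+a3=13.432 → R3 fires; C=9 E=7 D=8 Y=4 B=2
Draw 6: a1=1.712, a2=3.108, a3=6.840, a4=3.924, a5=0.384, a0=15.968; τ=−ln(0.0961)/15.968=0.147 → t=0.247; u2·a0=0.5796·15.968=9.255; a1+a2=4.820 < 9.255 ≤ a1+…+a3=11.660 → R3 fires; C=8 E=9 D=8 Y=3 B=2
Draw 7: a1=1.712, a2=3.996, a3=4.560, a4=3.488, a5=0.384, a0=14.140; τ=−ln(0.3818)/14.140=0.068 → t=0.315 > T=0.28: stop.
Y first becomes ≤ 4 when it reaches 4 at the event at t=0.100.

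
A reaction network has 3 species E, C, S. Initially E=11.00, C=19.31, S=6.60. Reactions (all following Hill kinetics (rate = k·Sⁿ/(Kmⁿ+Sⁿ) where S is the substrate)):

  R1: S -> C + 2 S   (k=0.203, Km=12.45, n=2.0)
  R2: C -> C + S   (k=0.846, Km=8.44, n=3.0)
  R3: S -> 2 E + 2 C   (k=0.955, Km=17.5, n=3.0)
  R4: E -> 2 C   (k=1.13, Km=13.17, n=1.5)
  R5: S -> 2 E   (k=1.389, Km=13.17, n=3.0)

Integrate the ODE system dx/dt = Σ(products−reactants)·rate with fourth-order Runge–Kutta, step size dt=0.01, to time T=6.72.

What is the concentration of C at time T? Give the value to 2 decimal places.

RK4 with dt=0.01: 672 steps to T=6.72. Trajectory (selected grid times):
t=0.00: E=11.00 C=19.31 S=6.60
t=0.75: E=10.97 C=20.16 S=7.06
t=1.49: E=11.00 C=21.01 S=7.48
t=2.24: E=11.09 C=21.90 S=7.90
t=2.99: E=11.24 C=22.82 S=8.28
t=3.73: E=11.44 C=23.75 S=8.64
t=4.48: E=11.70 C=24.73 S=8.98
t=5.23: E=12.01 C=25.75 S=9.29
t=5.97: E=12.36 C=26.78 S=9.58
t=6.72: E=12.76 C=27.86 S=9.85
Read off C at T=6.72: 27.86

C at T = 27.86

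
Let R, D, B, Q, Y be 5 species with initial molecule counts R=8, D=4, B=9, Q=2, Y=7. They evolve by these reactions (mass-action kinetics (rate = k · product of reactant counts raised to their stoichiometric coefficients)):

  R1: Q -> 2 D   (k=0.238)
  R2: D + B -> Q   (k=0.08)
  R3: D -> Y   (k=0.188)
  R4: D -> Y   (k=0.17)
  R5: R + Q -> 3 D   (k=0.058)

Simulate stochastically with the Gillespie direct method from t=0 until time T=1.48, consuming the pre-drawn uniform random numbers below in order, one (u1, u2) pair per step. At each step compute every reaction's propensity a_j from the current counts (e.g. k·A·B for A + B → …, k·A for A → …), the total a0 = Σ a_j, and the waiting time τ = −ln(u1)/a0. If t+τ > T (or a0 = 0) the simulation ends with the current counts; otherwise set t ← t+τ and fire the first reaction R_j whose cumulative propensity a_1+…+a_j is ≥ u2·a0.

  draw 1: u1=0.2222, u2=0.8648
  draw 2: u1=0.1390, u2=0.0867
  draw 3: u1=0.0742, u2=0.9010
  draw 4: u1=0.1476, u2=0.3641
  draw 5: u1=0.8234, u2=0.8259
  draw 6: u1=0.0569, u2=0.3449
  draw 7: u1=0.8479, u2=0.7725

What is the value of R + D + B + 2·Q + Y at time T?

Check how each reaction changes W = R + D + B + 2·Q + Y (weight of products minus weight of reactants):
R1: Q -> 2 D: (1·2) − (2·1) = 2 − 2 = 0
R2: D + B -> Q: (2·1) − (1·1 + 1·1) = 2 − 2 = 0
R3: D -> Y: (1·1) − (1·1) = 1 − 1 = 0
R4: D -> Y: (1·1) − (1·1) = 1 − 1 = 0
R5: R + Q -> 3 D: (1·3) − (1·1 + 2·1) = 3 − 3 = 0
Every reaction leaves W unchanged, so W is conserved and no simulation is needed: W(T) = W(0) = 8 + 4 + 9 + 2·2 + 7 = 32

Value at T = 32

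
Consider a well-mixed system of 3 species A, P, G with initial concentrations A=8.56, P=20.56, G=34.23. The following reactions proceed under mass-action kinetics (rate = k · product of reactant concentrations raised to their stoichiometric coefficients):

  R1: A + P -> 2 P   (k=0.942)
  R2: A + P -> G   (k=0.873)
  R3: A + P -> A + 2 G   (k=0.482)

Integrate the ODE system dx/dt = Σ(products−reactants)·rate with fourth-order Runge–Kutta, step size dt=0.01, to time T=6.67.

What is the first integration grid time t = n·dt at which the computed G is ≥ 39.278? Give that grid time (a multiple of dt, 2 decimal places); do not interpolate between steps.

Threshold first reached at t = 0.03

RK4 with dt=0.01: 667 steps to T=6.67. Trajectory (selected grid times):
t=0.00: A=8.56 P=20.56 G=34.23
t=0.02: A=4.14 P=19.55 G=38.70
t=0.03: A=2.91 P=19.28 G=39.94
t=0.74: A=0.00 P=18.61 G=42.89
t=1.48: A=0.00 P=18.61 G=42.89
t=2.22: A=0.00 P=18.61 G=42.89
t=2.96: A=0.00 P=18.61 G=42.89
t=3.71: A=0.00 P=18.61 G=42.89
t=4.45: A=0.00 P=18.61 G=42.89
t=5.19: A=0.00 P=18.61 G=42.89
t=5.93: A=0.00 P=18.61 G=42.89
t=6.67: A=0.00 P=18.61 G=42.89
G(0.02)=38.700 < 39.278 but G(0.03)=39.945 ≥ 39.278, so the first grid time is t=0.03.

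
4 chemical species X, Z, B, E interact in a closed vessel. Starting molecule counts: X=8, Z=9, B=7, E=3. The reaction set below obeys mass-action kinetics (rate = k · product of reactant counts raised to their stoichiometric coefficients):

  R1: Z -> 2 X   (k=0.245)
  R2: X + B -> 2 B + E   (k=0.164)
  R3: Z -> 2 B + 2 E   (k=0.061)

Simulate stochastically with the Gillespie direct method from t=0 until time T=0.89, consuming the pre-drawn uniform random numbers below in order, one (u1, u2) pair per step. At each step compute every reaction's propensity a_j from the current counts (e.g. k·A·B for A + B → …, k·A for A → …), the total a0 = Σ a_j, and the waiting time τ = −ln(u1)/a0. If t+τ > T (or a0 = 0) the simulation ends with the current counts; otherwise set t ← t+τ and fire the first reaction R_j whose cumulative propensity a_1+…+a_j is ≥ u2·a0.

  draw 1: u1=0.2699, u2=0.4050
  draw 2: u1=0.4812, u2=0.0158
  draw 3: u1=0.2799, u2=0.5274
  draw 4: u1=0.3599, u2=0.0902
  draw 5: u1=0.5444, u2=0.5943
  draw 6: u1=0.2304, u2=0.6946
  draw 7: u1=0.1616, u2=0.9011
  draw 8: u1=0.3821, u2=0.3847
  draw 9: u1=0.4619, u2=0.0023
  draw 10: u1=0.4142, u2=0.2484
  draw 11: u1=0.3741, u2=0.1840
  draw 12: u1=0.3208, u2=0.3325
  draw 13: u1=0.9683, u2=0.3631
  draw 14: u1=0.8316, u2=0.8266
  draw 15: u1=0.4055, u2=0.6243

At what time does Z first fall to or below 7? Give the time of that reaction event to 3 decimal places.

t=0.000: X=8 Z=9 B=7 E=3
Draw 1: a1=2.205, a2=9.184, a3=0.549, a0=11.938; τ=−ln(0.2699)/11.938=0.110 → t=0.110; u2·a0=0.4050·11.938=4.835; a1=2.205 < 4.835 ≤ a1+a2=11.389 → R2 fires; X=7 Z=9 B=8 E=4
Draw 2: a1=2.205, a2=9.184, a3=0.549, a0=11.938; τ=−ln(0.4812)/11.938=0.061 → t=0.171; u2·a0=0.0158·11.938=0.189 ≤ a1=2.205 → R1 fires; X=9 Z=8 B=8 E=4
Draw 3: a1=1.960, a2=11.808, a3=0.488, a0=14.256; τ=−ln(0.2799)/14.256=0.089 → t=0.260; u2·a0=0.5274·14.256=7.519; a1=1.960 < 7.519 ≤ a1+a2=13.768 → R2 fires; X=8 Z=8 B=9 E=5
Draw 4: a1=1.960, a2=11.808, a3=0.488, a0=14.256; τ=−ln(0.3599)/14.256=0.072 → t=0.332; u2·a0=0.0902·14.256=1.286 ≤ a1=1.960 → R1 fires; X=10 Z=7 B=9 E=5
Draw 5: a1=1.715, a2=14.760, a3=0.427, a0=16.902; τ=−ln(0.5444)/16.902=0.036 → t=0.368; u2·a0=0.5943·16.902=10.045; a1=1.715 < 10.045 ≤ a1+a2=16.475 → R2 fires; X=9 Z=7 B=10 E=6
Draw 6: a1=1.715, a2=14.760, a3=0.427, a0=16.902; τ=−ln(0.2304)/16.902=0.087 → t=0.455; u2·a0=0.6946·16.902=11.740; a1=1.715 < 11.740 ≤ a1+a2=16.475 → R2 fires; X=8 Z=7 B=11 E=7
Draw 7: a1=1.715, a2=14.432, a3=0.427, a0=16.574; τ=−ln(0.1616)/16.574=0.110 → t=0.565; u2·a0=0.9011·16.574=14.935; a1=1.715 < 14.935 ≤ a1+a2=16.147 → R2 fires; X=7 Z=7 B=12 E=8
Draw 8: a1=1.715, a2=13.776, a3=0.427, a0=15.918; τ=−ln(0.3821)/15.918=0.060 → t=0.625; u2·a0=0.3847·15.918=6.124; a1=1.715 < 6.124 ≤ a1+a2=15.491 → R2 fires; X=6 Z=7 B=13 E=9
Draw 9: a1=1.715, a2=12.792, a3=0.427, a0=14.934; τ=−ln(0.4619)/14.934=0.052 → t=0.677; u2·a0=0.0023·14.934=0.034 ≤ a1=1.715 → R1 fires; X=8 Z=6 B=13 E=9
Draw 10: a1=1.470, a2=17.056, a3=0.366, a0=18.892; τ=−ln(0.4142)/18.892=0.047 → t=0.724; u2·a0=0.2484·18.892=4.693; a1=1.470 < 4.693 ≤ a1+a2=18.526 → R2 fires; X=7 Z=6 B=14 E=10
Draw 11: a1=1.470, a2=16.072, a3=0.366, a0=17.908; τ=−ln(0.3741)/17.908=0.055 → t=0.778; u2·a0=0.1840·17.908=3.295; a1=1.470 < 3.295 ≤ a1+a2=17.542 → R2 fires; X=6 Z=6 B=15 E=11
Draw 12: a1=1.470, a2=14.760, a3=0.366, a0=16.596; τ=−ln(0.3208)/16.596=0.069 → t=0.847; u2·a0=0.3325·16.596=5.518; a1=1.470 < 5.518 ≤ a1+a2=16.230 → R2 fires; X=5 Z=6 B=16 E=12
Draw 13: a1=1.470, a2=13.120, a3=0.366, a0=14.956; τ=−ln(0.9683)/14.956=0.002 → t=0.849; u2·a0=0.3631·14.956=5.431; a1=1.470 < 5.431 ≤ a1+a2=14.590 → R2 fires; X=4 Z=6 B=17 E=13
Draw 14: a1=1.470, a2=11.152, a3=0.366, a0=12.988; τ=−ln(0.8316)/12.988=0.014 → t=0.863; u2·a0=0.8266·12.988=10.736; a1=1.470 < 10.736 ≤ a1+a2=12.622 → R2 fires; X=3 Z=6 B=18 E=14
Draw 15: a1=1.470, a2=8.856, a3=0.366, a0=10.692; τ=−ln(0.4055)/10.692=0.084 → t=0.948 > T=0.89: stop.
Z first becomes ≤ 7 when it reaches 7 at the event at t=0.332.

Threshold first reached at t = 0.332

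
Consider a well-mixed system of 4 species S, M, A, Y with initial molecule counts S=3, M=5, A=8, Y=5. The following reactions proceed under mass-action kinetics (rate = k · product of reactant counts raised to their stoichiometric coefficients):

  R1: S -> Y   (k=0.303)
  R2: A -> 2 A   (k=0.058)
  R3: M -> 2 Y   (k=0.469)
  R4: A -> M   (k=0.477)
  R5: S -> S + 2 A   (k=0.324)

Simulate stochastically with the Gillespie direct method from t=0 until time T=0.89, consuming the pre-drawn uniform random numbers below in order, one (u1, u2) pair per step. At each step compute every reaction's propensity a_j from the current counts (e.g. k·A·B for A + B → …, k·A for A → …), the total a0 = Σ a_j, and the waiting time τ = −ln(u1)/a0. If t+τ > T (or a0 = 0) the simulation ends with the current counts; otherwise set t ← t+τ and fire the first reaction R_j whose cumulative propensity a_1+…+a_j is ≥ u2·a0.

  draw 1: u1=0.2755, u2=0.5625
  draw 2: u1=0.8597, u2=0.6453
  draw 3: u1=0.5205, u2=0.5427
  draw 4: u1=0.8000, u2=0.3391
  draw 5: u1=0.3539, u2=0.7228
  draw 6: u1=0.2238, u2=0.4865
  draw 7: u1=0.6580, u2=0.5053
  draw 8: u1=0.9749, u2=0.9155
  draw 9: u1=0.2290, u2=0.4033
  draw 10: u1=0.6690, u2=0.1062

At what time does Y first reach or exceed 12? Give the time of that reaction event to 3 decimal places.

Threshold first reached at t = 0.847

t=0.000: S=3 M=5 A=8 Y=5
Draw 1: a1=0.909, a2=0.464, a3=2.345, a4=3.816, a5=0.972, a0=8.506; τ=−ln(0.2755)/8.506=0.152 → t=0.152; u2·a0=0.5625·8.506=4.785; a1+…+a3=3.718 < 4.785 ≤ a1+…+a4=7.534 → R4 fires; S=3 M=6 A=7 Y=5
Draw 2: a1=0.909, a2=0.406, a3=2.814, a4=3.339, a5=0.972, a0=8.440; τ=−ln(0.8597)/8.440=0.018 → t=0.169; u2·a0=0.6453·8.440=5.446; a1+…+a3=4.129 < 5.446 ≤ a1+…+a4=7.468 → R4 fires; S=3 M=7 A=6 Y=5
Draw 3: a1=0.909, a2=0.348, a3=3.283, a4=2.862, a5=0.972, a0=8.374; τ=−ln(0.5205)/8.374=0.078 → t=0.247; u2·a0=0.5427·8.374=4.545; a1+…+a3=4.540 < 4.545 ≤ a1+…+a4=7.402 → R4 fires; S=3 M=8 A=5 Y=5
Draw 4: a1=0.909, a2=0.290, a3=3.752, a4=2.385, a5=0.972, a0=8.308; τ=−ln(0.8000)/8.308=0.027 → t=0.274; u2·a0=0.3391·8.308=2.817; a1+a2=1.199 < 2.817 ≤ a1+…+a3=4.951 → R3 fires; S=3 M=7 A=5 Y=7
Draw 5: a1=0.909, a2=0.290, a3=3.283, a4=2.385, a5=0.972, a0=7.839; τ=−ln(0.3539)/7.839=0.133 → t=0.407; u2·a0=0.7228·7.839=5.666; a1+…+a3=4.482 < 5.666 ≤ a1+…+a4=6.867 → R4 fires; S=3 M=8 A=4 Y=7
Draw 6: a1=0.909, a2=0.232, a3=3.752, a4=1.908, a5=0.972, a0=7.773; τ=−ln(0.2238)/7.773=0.193 → t=0.599; u2·a0=0.4865·7.773=3.782; a1+a2=1.141 < 3.782 ≤ a1+…+a3=4.893 → R3 fires; S=3 M=7 A=4 Y=9
Draw 7: a1=0.909, a2=0.232, a3=3.283, a4=1.908, a5=0.972, a0=7.304; τ=−ln(0.6580)/7.304=0.057 → t=0.657; u2·a0=0.5053·7.304=3.691; a1+a2=1.141 < 3.691 ≤ a1+…+a3=4.424 → R3 fires; S=3 M=6 A=4 Y=11
Draw 8: a1=0.909, a2=0.232, a3=2.814, a4=1.908, a5=0.972, a0=6.835; τ=−ln(0.9749)/6.835=0.004 → t=0.660; u2·a0=0.9155·6.835=6.257; a1+…+a4=5.863 < 6.257 ≤ a1+…+a5=6.835 → R5 fires; S=3 M=6 A=6 Y=11
Draw 9: a1=0.909, a2=0.348, a3=2.814, a4=2.862, a5=0.972, a0=7.905; τ=−ln(0.2290)/7.905=0.186 → t=0.847; u2·a0=0.4033·7.905=3.188; a1+a2=1.257 < 3.188 ≤ a1+…+a3=4.071 → R3 fires; S=3 M=5 A=6 Y=13
Draw 10: a1=0.909, a2=0.348, a3=2.345, a4=2.862, a5=0.972, a0=7.436; τ=−ln(0.6690)/7.436=0.054 → t=0.901 > T=0.89: stop.
Y first becomes ≥ 12 when it reaches 13 at the event at t=0.847.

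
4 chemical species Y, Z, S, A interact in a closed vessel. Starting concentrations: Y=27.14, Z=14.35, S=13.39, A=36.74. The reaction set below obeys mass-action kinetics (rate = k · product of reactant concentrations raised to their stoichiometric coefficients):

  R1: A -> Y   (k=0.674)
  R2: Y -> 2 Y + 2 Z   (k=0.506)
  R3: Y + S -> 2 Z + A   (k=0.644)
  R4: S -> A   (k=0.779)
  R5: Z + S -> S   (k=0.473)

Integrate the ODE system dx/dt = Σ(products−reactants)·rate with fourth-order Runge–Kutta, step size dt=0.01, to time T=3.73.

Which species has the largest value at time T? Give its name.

RK4 with dt=0.01: 373 steps to T=3.73. Trajectory (selected grid times):
t=0.00: Y=27.14 Z=14.35 S=13.39 A=36.74
t=0.41: Y=31.20 Z=40.07 S=0.01 A=38.47
t=0.83: Y=49.19 Z=57.13 S=0.00 A=28.99
t=1.24: Y=68.35 Z=81.44 S=0.00 A=21.99
t=1.66: Y=90.61 Z=115.11 S=0.00 A=16.57
t=2.07: Y=115.97 Z=157.83 S=0.00 A=12.57
t=2.49: Y=146.90 Z=213.49 S=0.00 A=9.47
t=2.90: Y=183.32 Z=281.76 S=0.00 A=7.18
t=3.32: Y=228.71 Z=369.00 S=0.00 A=5.41
t=3.73: Y=282.90 Z=474.77 S=0.00 A=4.11
At T=3.73: Y=282.90 Z=474.77 S=0.00 A=4.11; the largest is Z.

Dominant species at T: Z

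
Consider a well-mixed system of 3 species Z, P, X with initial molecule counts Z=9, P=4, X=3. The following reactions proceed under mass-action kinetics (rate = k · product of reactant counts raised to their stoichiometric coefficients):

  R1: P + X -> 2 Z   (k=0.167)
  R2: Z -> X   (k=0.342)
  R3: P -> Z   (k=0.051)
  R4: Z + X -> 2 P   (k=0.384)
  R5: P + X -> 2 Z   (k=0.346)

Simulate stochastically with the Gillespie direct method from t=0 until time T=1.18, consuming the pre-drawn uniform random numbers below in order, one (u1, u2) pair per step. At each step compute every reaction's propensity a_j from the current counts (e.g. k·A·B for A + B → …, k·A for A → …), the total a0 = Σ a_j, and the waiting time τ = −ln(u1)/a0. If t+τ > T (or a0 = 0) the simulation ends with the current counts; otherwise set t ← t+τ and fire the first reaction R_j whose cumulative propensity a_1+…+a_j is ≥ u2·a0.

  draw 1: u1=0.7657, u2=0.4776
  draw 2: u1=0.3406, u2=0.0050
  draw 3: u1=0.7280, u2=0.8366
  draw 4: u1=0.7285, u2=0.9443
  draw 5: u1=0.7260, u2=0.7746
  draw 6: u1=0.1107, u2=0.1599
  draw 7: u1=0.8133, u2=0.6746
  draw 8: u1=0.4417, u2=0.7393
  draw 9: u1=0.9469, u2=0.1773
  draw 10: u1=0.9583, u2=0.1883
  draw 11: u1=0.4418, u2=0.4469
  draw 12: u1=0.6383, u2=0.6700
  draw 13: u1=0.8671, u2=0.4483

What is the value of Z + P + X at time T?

Value at T = 16

Check how each reaction changes W = Z + P + X (weight of products minus weight of reactants):
R1: P + X -> 2 Z: (1·2) − (1·1 + 1·1) = 2 − 2 = 0
R2: Z -> X: (1·1) − (1·1) = 1 − 1 = 0
R3: P -> Z: (1·1) − (1·1) = 1 − 1 = 0
R4: Z + X -> 2 P: (1·2) − (1·1 + 1·1) = 2 − 2 = 0
R5: P + X -> 2 Z: (1·2) − (1·1 + 1·1) = 2 − 2 = 0
Every reaction leaves W unchanged, so W is conserved and no simulation is needed: W(T) = W(0) = 9 + 4 + 3 = 16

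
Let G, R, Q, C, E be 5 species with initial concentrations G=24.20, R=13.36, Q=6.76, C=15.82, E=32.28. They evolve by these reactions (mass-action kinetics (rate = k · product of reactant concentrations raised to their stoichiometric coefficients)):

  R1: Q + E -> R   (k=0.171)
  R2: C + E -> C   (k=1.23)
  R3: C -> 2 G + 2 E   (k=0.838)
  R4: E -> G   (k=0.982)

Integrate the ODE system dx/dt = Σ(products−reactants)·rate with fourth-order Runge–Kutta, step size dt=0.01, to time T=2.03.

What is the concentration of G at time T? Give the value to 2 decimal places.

G at T = 53.80

RK4 with dt=0.01: 203 steps to T=2.03. Trajectory (selected grid times):
t=0.00: G=24.20 R=13.36 Q=6.76 C=15.82 E=32.28
t=0.23: G=31.48 R=15.12 Q=5.00 C=13.05 E=1.57
t=0.45: G=36.16 R=15.36 Q=4.76 C=10.85 E=1.22
t=0.68: G=40.23 R=15.58 Q=4.54 C=8.95 E=1.18
t=0.90: G=43.50 R=15.78 Q=4.34 C=7.44 E=1.16
t=1.13: G=46.36 R=15.97 Q=4.15 C=6.14 E=1.13
t=1.35: G=48.67 R=16.14 Q=3.98 C=5.10 E=1.10
t=1.58: G=50.70 R=16.30 Q=3.82 C=4.21 E=1.06
t=1.80: G=52.35 R=16.45 Q=3.67 C=3.50 E=1.02
t=2.03: G=53.80 R=16.59 Q=3.53 C=2.89 E=0.98
Read off G at T=2.03: 53.80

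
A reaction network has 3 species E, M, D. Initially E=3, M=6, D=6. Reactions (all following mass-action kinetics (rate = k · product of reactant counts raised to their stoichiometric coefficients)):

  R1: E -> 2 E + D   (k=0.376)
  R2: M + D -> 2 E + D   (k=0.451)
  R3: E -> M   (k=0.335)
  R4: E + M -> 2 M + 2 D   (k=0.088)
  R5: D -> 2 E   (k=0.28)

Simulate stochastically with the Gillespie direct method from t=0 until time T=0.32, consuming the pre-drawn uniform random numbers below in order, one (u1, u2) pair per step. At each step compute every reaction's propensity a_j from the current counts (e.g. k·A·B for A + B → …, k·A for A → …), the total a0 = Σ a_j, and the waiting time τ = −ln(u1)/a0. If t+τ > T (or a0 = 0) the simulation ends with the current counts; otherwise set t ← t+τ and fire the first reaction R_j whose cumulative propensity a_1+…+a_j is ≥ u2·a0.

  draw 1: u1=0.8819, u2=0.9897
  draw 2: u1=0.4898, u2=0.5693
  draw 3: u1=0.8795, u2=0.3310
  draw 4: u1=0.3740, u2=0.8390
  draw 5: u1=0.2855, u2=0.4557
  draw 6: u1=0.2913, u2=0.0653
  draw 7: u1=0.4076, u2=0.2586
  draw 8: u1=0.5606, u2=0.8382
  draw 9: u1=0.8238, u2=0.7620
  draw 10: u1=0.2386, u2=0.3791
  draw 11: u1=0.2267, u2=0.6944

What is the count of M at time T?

t=0.000: E=3 M=6 D=6
Draw 1: a1=1.128, a2=16.236, a3=1.005, a4=1.584, a5=1.680, a0=21.633; τ=−ln(0.8819)/21.633=0.006 → t=0.006; u2·a0=0.9897·21.633=21.410; a1+…+a4=19.953 < 21.410 ≤ a1+…+a5=21.633 → R5 fires; E=5 M=6 D=5
Draw 2: a1=1.880, a2=13.530, a3=1.675, a4=2.640, a5=1.400, a0=21.125; τ=−ln(0.4898)/21.125=0.034 → t=0.040; u2·a0=0.5693·21.125=12.026; a1=1.880 < 12.026 ≤ a1+a2=15.410 → R2 fires; E=7 M=5 D=5
Draw 3: a1=2.632, a2=11.275, a3=2.345, a4=3.080, a5=1.400, a0=20.732; τ=−ln(0.8795)/20.732=0.006 → t=0.046; u2·a0=0.3310·20.732=6.862; a1=2.632 < 6.862 ≤ a1+a2=13.907 → R2 fires; E=9 M=4 D=5
Draw 4: a1=3.384, a2=9.020, a3=3.015, a4=3.168, a5=1.400, a0=19.987; τ=−ln(0.3740)/19.987=0.049 → t=0.095; u2·a0=0.8390·19.987=16.769; a1+…+a3=15.419 < 16.769 ≤ a1+…+a4=18.587 → R4 fires; E=8 M=5 D=7
Draw 5: a1=3.008, a2=15.785, a3=2.680, a4=3.520, a5=1.960, a0=26.953; τ=−ln(0.2855)/26.953=0.047 → t=0.142; u2·a0=0.4557·26.953=12.282; a1=3.008 < 12.282 ≤ a1+a2=18.793 → R2 fires; E=10 M=4 D=7
Draw 6: a1=3.760, a2=12.628, a3=3.350, a4=3.520, a5=1.960, a0=25.218; τ=−ln(0.2913)/25.218=0.049 → t=0.190; u2·a0=0.0653·25.218=1.647 ≤ a1=3.760 → R1 fires; E=11 M=4 D=8
Draw 7: a1=4.136, a2=14.432, a3=3.685, a4=3.872, a5=2.240, a0=28.365; τ=−ln(0.4076)/28.365=0.032 → t=0.222; u2·a0=0.2586·28.365=7.335; a1=4.136 < 7.335 ≤ a1+a2=18.568 → R2 fires; E=13 M=3 D=8
Draw 8: a1=4.888, a2=10.824, a3=4.355, a4=3.432, a5=2.240, a0=25.739; τ=−ln(0.5606)/25.739=0.022 → t=0.245; u2·a0=0.8382·25.739=21.574; a1+…+a3=20.067 < 21.574 ≤ a1+…+a4=23.499 → R4 fires; E=12 M=4 D=10
Draw 9: a1=4.512, a2=18.040, a3=4.020, a4=4.224, a5=2.800, a0=33.596; τ=−ln(0.8238)/33.596=0.006 → t=0.250; u2·a0=0.7620·33.596=25.600; a1+a2=22.552 < 25.600 ≤ a1+…+a3=26.572 → R3 fires; E=11 M=5 D=10
Draw 10: a1=4.136, a2=22.550, a3=3.685, a4=4.840, a5=2.800, a0=38.011; τ=−ln(0.2386)/38.011=0.038 → t=0.288; u2·a0=0.3791·38.011=14.410; a1=4.136 < 14.410 ≤ a1+a2=26.686 → R2 fires; E=13 M=4 D=10
Draw 11: a1=4.888, a2=18.040, a3=4.355, a4=4.576, a5=2.800, a0=34.659; τ=−ln(0.2267)/34.659=0.043 → t=0.331 > T=0.32: stop.
Read off M at T=0.32: 4

M at T = 4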